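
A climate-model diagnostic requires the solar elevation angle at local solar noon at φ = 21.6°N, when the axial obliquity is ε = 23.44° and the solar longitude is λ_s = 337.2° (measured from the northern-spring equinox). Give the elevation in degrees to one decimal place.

59.5°

Solar declination: sin δ = sin ε · sin λ_s = sin 23.44° × sin 337.2° = -0.15415, so δ = -8.867°.
At local noon the hour angle is zero, so the zenith angle equals |φ − δ| = |+21.6° − (-8.867°)| = 30.467°.
Elevation = 90° − 30.467° = 59.5°.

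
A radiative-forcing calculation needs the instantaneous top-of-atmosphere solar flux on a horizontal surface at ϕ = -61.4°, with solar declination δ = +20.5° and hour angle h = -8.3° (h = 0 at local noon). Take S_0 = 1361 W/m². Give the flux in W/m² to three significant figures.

cos θ_z = sin ϕ sin δ + cos ϕ cos δ cos h = -0.307476 + 0.443681 = 0.136205.
Flux = S_0 · cos θ_z = 1361 × 0.136205 = 185.4 W/m².

185 W/m²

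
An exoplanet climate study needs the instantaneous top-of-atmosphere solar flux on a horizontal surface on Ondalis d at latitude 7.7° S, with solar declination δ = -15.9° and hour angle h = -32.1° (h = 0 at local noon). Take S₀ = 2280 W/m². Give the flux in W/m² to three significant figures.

1.92e+03 W/m²

cos θ_z = sin φ sin δ + cos φ cos δ cos h = 0.036707 + 0.807366 = 0.844073.
Flux = S₀ · cos θ_z = 2280 × 0.844073 = 1924 W/m².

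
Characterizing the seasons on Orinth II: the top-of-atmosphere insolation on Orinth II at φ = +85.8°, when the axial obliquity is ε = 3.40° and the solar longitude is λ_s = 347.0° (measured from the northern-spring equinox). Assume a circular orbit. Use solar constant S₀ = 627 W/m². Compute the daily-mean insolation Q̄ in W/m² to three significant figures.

Q̄ ≈ 10.7 W/m²

Solar declination: sin δ = sin ε · sin λ_s = sin 3.40° × sin 347.0° = -0.01334, so δ = -0.764°.
cos H₀ = −tan(+85.8°) tan(-0.764°) = 0.1817, H₀ = 1.3881 rad.
Bracket: H₀ sin φ sin δ + cos φ cos δ sin H₀ = 1.3881×0.99731×-0.01334 + 0.07324×0.99991×0.98336 = -0.018467 + 0.072015 = 0.053548.
Q̄ = (S₀/π) × [bracket] = (627/π) × 0.053548 = 10.69 W/m².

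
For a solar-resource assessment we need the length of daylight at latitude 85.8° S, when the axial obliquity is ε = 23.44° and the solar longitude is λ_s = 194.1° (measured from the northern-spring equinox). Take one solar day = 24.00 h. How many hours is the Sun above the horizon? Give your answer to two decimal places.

24.00 h

Solar declination: sin δ = sin ε · sin λ_s = sin 23.44° × sin 194.1° = -0.09691, so δ = -5.561°.
Sunrise equation: cos H₀ = −tan φ · tan δ = -1.3259 ≤ −1, so the Sun never sets (polar day) and H₀ = π.
Daylight = 2H₀/(2π) × 24.00 h = (3.1416/π) × 24.00 = 24.00 h.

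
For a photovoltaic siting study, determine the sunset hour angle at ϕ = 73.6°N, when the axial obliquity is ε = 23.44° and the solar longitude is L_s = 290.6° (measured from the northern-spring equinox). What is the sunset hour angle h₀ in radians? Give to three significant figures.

h₀ = 0.00 rad

Solar declination: sin δ = sin ε · sin L_s = sin 23.44° × sin 290.6° = -0.37235, so δ = -21.861°.
cos h₀ = −tan ϕ · tan δ = 1.3632 ≥ 1, so the Sun never rises (polar night) and h₀ = 0.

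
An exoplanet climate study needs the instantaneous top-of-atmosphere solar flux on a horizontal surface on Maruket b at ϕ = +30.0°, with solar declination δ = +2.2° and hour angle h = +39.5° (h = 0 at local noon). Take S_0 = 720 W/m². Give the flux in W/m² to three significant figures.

cos θ_z = sin ϕ sin δ + cos ϕ cos δ cos h = 0.019194 + 0.667754 = 0.686948.
Flux = S_0 · cos θ_z = 720 × 0.686948 = 494.6 W/m².

495 W/m²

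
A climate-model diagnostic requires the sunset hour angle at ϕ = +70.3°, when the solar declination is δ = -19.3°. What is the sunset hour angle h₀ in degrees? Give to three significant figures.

cos h₀ = −tan ϕ · tan δ = −tan(+70.3°) × tan(-19.300°) = 0.9781, so h₀ = 0.2099 rad = 12.03°.

h₀ = 12.0°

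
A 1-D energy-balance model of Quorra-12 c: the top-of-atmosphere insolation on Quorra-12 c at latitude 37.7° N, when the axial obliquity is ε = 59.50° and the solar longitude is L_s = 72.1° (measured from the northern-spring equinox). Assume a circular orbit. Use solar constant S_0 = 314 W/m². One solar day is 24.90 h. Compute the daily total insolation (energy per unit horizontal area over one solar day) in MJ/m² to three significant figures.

14.1 MJ/m²

Solar declination: sin δ = sin ε · sin L_s = sin 59.50° × sin 72.1° = 0.81992, so δ = +55.077°.
cos h₀ = −tan(+37.7°) tan(+55.077°) = -1.1070 ≤ −1 ⇒ polar day, h₀ = π.
Bracket: h₀ sin ϕ sin δ + cos ϕ cos δ sin h₀ = 3.1416×0.61153×0.81992 + 0.79122×0.57248×0.00000 = 1.575216 + 0.000000 = 1.575216.
Q̄ = (S_0/π) × [bracket] = (314/π) × 1.575216 = 157.44 W/m².
Daily total = Q̄ × 24.90 h × 3600 s/h = 157.44 × 24.90 × 3600 / 10⁶ = 14.11 MJ/m².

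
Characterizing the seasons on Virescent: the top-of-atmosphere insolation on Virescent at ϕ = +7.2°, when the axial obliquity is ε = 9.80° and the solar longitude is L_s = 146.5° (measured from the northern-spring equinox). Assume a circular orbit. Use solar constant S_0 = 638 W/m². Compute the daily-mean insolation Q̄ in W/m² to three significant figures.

Q̄ ≈ 204 W/m²

Solar declination: sin δ = sin ε · sin L_s = sin 9.80° × sin 146.5° = 0.09394, so δ = +5.391°.
cos h₀ = −tan(+7.2°) tan(+5.391°) = -0.0119, h₀ = 1.5827 rad.
Bracket: h₀ sin ϕ sin δ + cos ϕ cos δ sin h₀ = 1.5827×0.12533×0.09394 + 0.99211×0.99558×0.99993 = 0.018634 + 0.987656 = 1.006290.
Q̄ = (S_0/π) × [bracket] = (638/π) × 1.006290 = 204.4 W/m².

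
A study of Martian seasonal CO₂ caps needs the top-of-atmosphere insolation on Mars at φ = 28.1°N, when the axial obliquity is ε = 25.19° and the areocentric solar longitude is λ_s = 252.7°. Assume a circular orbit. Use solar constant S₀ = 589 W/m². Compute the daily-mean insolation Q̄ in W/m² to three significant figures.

sin δ = sin 25.19° × sin 252.7° = -0.40637, so δ = -23.977°.
cos H₀ = −tan(+28.1°) tan(-23.977°) = 0.2375, H₀ = 1.3310 rad.
Bracket: H₀ sin φ sin δ + cos φ cos δ sin H₀ = 1.3310×0.47101×-0.40637 + 0.88213×0.91371×0.97139 = -0.254759 + 0.782951 = 0.528192.
Q̄ = (S₀/π) × [bracket] = (589/π) × 0.528192 = 99.03 W/m².

Q̄ ≈ 99.0 W/m²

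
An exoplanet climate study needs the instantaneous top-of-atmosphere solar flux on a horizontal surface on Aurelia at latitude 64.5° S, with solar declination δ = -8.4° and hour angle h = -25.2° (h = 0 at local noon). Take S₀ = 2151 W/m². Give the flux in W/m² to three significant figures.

cos θ_z = sin φ sin δ + cos φ cos δ cos h = 0.131852 + 0.385359 = 0.517211.
Flux = S₀ · cos θ_z = 2151 × 0.517211 = 1113 W/m².

1.11e+03 W/m²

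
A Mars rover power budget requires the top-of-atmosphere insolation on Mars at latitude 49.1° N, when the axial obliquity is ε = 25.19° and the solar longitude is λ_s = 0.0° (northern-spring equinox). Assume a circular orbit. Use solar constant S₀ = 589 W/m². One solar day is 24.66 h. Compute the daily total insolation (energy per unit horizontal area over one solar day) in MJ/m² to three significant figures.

Solar declination: sin δ = sin ε · sin λ_s = sin 25.19° × sin 0.0° = 0.00000, so δ = +0.000°.
cos H₀ = −tan(+49.1°) tan(+0.000°) = -0.0000, H₀ = 1.5708 rad.
Bracket: H₀ sin φ sin δ + cos φ cos δ sin H₀ = 1.5708×0.75585×0.00000 + 0.65474×1.00000×1.00000 = 0.000000 + 0.654740 = 0.654740.
Q̄ = (S₀/π) × [bracket] = (589/π) × 0.654740 = 122.75 W/m².
Daily total = Q̄ × 24.66 h × 3600 s/h = 122.75 × 24.66 × 3600 / 10⁶ = 10.90 MJ/m².

10.9 MJ/m²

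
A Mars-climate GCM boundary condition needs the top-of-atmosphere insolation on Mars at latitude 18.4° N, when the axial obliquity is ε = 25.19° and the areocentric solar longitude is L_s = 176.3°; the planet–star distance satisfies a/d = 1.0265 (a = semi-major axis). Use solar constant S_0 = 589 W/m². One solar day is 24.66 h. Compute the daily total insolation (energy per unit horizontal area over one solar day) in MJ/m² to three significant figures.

sin δ = sin 25.19° × sin 176.3° = 0.02747, so δ = +1.574°.
cos h₀ = −tan(+18.4°) tan(+1.574°) = -0.0091, h₀ = 1.5799 rad.
Bracket: h₀ sin ϕ sin δ + cos ϕ cos δ sin h₀ = 1.5799×0.31565×0.02747 + 0.94888×0.99962×0.99996 = 0.013699 + 0.948481 = 0.962180.
Inverse-square distance factor (a/d)² = 1.0265² = 1.053702.
Q̄ = (S_0/π) × 1.053702 × [bracket] = (589/π) × 1.053702 × 0.962180 = 190.08 W/m².
Daily total = Q̄ × 24.66 h × 3600 s/h = 190.08 × 24.66 × 3600 / 10⁶ = 16.87 MJ/m².

16.9 MJ/m²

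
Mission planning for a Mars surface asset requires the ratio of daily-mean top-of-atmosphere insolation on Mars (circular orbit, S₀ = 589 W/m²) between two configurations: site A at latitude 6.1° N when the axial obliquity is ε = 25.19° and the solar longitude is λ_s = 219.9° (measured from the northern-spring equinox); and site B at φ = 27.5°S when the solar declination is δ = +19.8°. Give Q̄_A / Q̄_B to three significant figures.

Q̄_A / Q̄_B ≈ 1.51

— Configuration A (φ=+6.1°):
Solar declination: sin δ = sin ε · sin λ_s = sin 25.19° × sin 219.9° = -0.27301, so δ = -15.844°.
cos H₀ = −tan(+6.1°) tan(-15.844°) = 0.0303, H₀ = 1.5405 rad.
Bracket: H₀ sin φ sin δ + cos φ cos δ sin H₀ = 1.5405×0.10626×-0.27301 + 0.99434×0.96201×0.99954 = -0.044690 + 0.956125 = 0.911435.
Q̄ = (S₀/π) × [bracket] = (589/π) × 0.911435 = 170.88 W/m².
— Configuration B (φ=-27.5°):
cos H₀ = −tan(-27.5°) tan(+19.800°) = 0.1874, H₀ = 1.3823 rad.
Bracket: H₀ sin φ sin δ + cos φ cos δ sin H₀ = 1.3823×-0.46175×0.33874 + 0.88701×0.94088×0.98228 = -0.216210 + 0.819781 = 0.603571.
Q̄ = (S₀/π) × [bracket] = (589/π) × 0.603571 = 113.16 W/m².
Ratio Q̄_A / Q̄_B = 170.88 / 113.16 = 1.510.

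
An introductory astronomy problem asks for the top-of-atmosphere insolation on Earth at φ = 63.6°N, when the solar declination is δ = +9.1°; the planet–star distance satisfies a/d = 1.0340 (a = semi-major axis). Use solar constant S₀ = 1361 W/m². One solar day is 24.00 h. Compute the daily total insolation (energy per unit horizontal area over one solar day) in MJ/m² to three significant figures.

27.4 MJ/m²

cos H₀ = −tan(+63.6°) tan(+9.100°) = -0.3227, H₀ = 1.8993 rad.
Bracket: H₀ sin φ sin δ + cos φ cos δ sin H₀ = 1.8993×0.89571×0.15816 + 0.44464×0.98741×0.94651 = 0.269065 + 0.415558 = 0.684623.
Inverse-square distance factor (a/d)² = 1.0340² = 1.069156.
Q̄ = (S₀/π) × 1.069156 × [bracket] = (1361/π) × 1.069156 × 0.684623 = 317.10 W/m².
Daily total = Q̄ × 24.00 h × 3600 s/h = 317.10 × 24.00 × 3600 / 10⁶ = 27.40 MJ/m².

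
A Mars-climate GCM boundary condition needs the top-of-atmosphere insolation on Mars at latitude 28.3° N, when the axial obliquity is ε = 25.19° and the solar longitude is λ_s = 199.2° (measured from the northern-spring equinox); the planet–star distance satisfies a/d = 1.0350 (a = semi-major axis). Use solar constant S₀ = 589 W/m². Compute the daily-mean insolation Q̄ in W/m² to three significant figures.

Solar declination: sin δ = sin ε · sin λ_s = sin 25.19° × sin 199.2° = -0.13997, so δ = -8.046°.
cos H₀ = −tan(+28.3°) tan(-8.046°) = 0.0761, H₀ = 1.4946 rad.
Bracket: H₀ sin φ sin δ + cos φ cos δ sin H₀ = 1.4946×0.47409×-0.13997 + 0.88048×0.99016×0.99710 = -0.099179 + 0.869288 = 0.770109.
Inverse-square distance factor (a/d)² = 1.0350² = 1.071225.
Q̄ = (S₀/π) × 1.071225 × [bracket] = (589/π) × 1.071225 × 0.770109 = 154.7 W/m².

Q̄ ≈ 155 W/m²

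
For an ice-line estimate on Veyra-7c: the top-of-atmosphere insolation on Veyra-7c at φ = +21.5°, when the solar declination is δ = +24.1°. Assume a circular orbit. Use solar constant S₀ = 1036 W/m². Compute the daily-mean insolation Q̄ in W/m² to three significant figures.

Q̄ ≈ 362 W/m²

cos H₀ = −tan(+21.5°) tan(+24.100°) = -0.1762, H₀ = 1.7479 rad.
Bracket: H₀ sin φ sin δ + cos φ cos δ sin H₀ = 1.7479×0.36650×0.40833 + 0.93042×0.91283×0.98435 = 0.261578 + 0.836024 = 1.097602.
Q̄ = (S₀/π) × [bracket] = (1036/π) × 1.097602 = 362.0 W/m².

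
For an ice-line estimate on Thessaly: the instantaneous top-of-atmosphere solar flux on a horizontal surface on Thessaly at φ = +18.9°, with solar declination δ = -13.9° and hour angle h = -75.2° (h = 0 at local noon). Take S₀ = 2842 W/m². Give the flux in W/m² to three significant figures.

cos θ_z = sin φ sin δ + cos φ cos δ cos h = -0.077814 + 0.234596 = 0.156782.
Flux = S₀ · cos θ_z = 2842 × 0.156782 = 445.6 W/m².

446 W/m²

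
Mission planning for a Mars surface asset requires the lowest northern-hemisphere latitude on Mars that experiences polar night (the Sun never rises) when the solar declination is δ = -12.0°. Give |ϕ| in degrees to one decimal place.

|ϕ| = 78.0°

Polar night requires cos h₀ = −tan ϕ tan δ ≥ 1, i.e. tan ϕ tan δ ≤ −1.
The boundary is |tan ϕ| · |tan δ| = 1, so |ϕ| = 90° − |δ| = 90° − 12.0° = 78.0° in the northern hemisphere.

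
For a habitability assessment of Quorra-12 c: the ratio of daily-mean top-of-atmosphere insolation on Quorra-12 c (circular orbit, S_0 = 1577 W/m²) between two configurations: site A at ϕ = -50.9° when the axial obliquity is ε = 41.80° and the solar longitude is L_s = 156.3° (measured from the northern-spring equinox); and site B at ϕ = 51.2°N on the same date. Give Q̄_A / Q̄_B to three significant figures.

Q̄_A / Q̄_B ≈ 0.327

— Configuration A (ϕ=-50.9°):
Solar declination: sin δ = sin ε · sin L_s = sin 41.80° × sin 156.3° = 0.26791, so δ = +15.540°.
cos h₀ = −tan(-50.9°) tan(+15.540°) = 0.3422, h₀ = 1.2216 rad.
Bracket: h₀ sin ϕ sin δ + cos ϕ cos δ sin h₀ = 1.2216×-0.77605×0.26791 + 0.63068×0.96344×0.93964 = -0.253985 + 0.570946 = 0.316961.
Q̄ = (S_0/π) × [bracket] = (1577/π) × 0.316961 = 159.11 W/m².
— Configuration B (ϕ=+51.2°):
cos h₀ = −tan(+51.2°) tan(+15.540°) = -0.3459, h₀ = 1.9239 rad.
Bracket: h₀ sin ϕ sin δ + cos ϕ cos δ sin h₀ = 1.9239×0.77934×0.26791 + 0.62660×0.96344×0.93829 = 0.401697 + 0.566438 = 0.968135.
Q̄ = (S_0/π) × [bracket] = (1577/π) × 0.968135 = 485.98 W/m².
Ratio Q̄_A / Q̄_B = 159.11 / 485.98 = 0.3274.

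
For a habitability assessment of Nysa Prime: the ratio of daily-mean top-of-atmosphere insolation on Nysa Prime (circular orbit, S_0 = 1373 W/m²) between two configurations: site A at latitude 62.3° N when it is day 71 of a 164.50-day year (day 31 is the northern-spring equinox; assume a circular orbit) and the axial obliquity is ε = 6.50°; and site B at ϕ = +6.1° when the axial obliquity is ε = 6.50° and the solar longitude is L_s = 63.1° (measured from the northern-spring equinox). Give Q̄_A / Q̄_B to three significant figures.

— Configuration A (ϕ=+62.3°):
Solar longitude: L_s = 360° × (71 − 31)/164.50 = 87.538°.
sin δ = sin 6.50° × sin 87.538° = 0.11310, so δ = +6.494°.
cos h₀ = −tan(+62.3°) tan(+6.494°) = -0.2168, h₀ = 1.7893 rad.
Bracket: h₀ sin ϕ sin δ + cos ϕ cos δ sin h₀ = 1.7893×0.88539×0.11310 + 0.46484×0.99358×0.97621 = 0.179176 + 0.450868 = 0.630044.
Q̄ = (S_0/π) × [bracket] = (1373/π) × 0.630044 = 275.35 W/m².
— Configuration B (ϕ=+6.1°):
Solar declination: sin δ = sin ε · sin L_s = sin 6.50° × sin 63.1° = 0.10095, so δ = +5.794°.
cos h₀ = −tan(+6.1°) tan(+5.794°) = -0.0108, h₀ = 1.5816 rad.
Bracket: h₀ sin ϕ sin δ + cos ϕ cos δ sin h₀ = 1.5816×0.10626×0.10095 + 0.99434×0.99489×0.99994 = 0.016966 + 0.989200 = 1.006166.
Q̄ = (S_0/π) × [bracket] = (1373/π) × 1.006166 = 439.73 W/m².
Ratio Q̄_A / Q̄_B = 275.35 / 439.73 = 0.6262.

Q̄_A / Q̄_B ≈ 0.626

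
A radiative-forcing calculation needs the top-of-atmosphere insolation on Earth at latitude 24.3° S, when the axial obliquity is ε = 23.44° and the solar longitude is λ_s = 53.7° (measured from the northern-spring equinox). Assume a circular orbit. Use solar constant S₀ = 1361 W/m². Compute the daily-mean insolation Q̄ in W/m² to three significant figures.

Q̄ ≈ 289 W/m²

Solar declination: sin δ = sin ε · sin λ_s = sin 23.44° × sin 53.7° = 0.32059, so δ = +18.699°.
cos H₀ = −tan(-24.3°) tan(+18.699°) = 0.1528, H₀ = 1.4174 rad.
Bracket: H₀ sin φ sin δ + cos φ cos δ sin H₀ = 1.4174×-0.41151×0.32059 + 0.91140×0.94722×0.98825 = -0.186992 + 0.853153 = 0.666161.
Q̄ = (S₀/π) × [bracket] = (1361/π) × 0.666161 = 288.6 W/m².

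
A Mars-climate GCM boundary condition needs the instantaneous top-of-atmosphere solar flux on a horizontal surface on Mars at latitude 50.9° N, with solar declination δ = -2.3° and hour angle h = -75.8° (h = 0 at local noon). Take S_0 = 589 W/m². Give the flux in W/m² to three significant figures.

72.7 W/m²

cos θ_z = sin ϕ sin δ + cos ϕ cos δ cos h = -0.031144 + 0.154585 = 0.123441.
Flux = S_0 · cos θ_z = 589 × 0.123441 = 72.71 W/m².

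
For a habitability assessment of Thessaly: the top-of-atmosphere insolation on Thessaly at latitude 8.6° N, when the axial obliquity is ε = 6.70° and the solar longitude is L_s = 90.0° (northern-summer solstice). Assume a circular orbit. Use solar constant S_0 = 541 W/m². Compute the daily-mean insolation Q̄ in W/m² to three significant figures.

Q̄ ≈ 174 W/m²

Solar declination: sin δ = sin ε · sin L_s = sin 6.70° × sin 90.0° = 0.11667, so δ = +6.700°.
cos h₀ = −tan(+8.6°) tan(+6.700°) = -0.0178, h₀ = 1.5886 rad.
Bracket: h₀ sin ϕ sin δ + cos ϕ cos δ sin h₀ = 1.5886×0.14954×0.11667 + 0.98876×0.99317×0.99984 = 0.027716 + 0.981850 = 1.009566.
Q̄ = (S_0/π) × [bracket] = (541/π) × 1.009566 = 173.9 W/m².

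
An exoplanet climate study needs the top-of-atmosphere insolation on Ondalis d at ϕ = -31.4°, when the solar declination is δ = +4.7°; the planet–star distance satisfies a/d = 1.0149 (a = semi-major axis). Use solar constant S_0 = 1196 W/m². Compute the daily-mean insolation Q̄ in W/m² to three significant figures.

Q̄ ≈ 308 W/m²

cos h₀ = −tan(-31.4°) tan(+4.700°) = 0.0502, h₀ = 1.5206 rad.
Bracket: h₀ sin ϕ sin δ + cos ϕ cos δ sin h₀ = 1.5206×-0.52101×0.08194 + 0.85355×0.99664×0.99874 = -0.064917 + 0.849610 = 0.784693.
Inverse-square distance factor (a/d)² = 1.0149² = 1.030022.
Q̄ = (S_0/π) × 1.030022 × [bracket] = (1196/π) × 1.030022 × 0.784693 = 307.7 W/m².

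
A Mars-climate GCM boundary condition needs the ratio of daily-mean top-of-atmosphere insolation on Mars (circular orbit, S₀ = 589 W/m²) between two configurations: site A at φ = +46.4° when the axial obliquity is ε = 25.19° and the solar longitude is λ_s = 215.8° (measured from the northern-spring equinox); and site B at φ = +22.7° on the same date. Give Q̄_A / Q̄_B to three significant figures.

Q̄_A / Q̄_B ≈ 0.547

— Configuration A (φ=+46.4°):
Solar declination: sin δ = sin ε · sin λ_s = sin 25.19° × sin 215.8° = -0.24897, so δ = -14.417°.
cos H₀ = −tan(+46.4°) tan(-14.417°) = 0.2699, H₀ = 1.2975 rad.
Bracket: H₀ sin φ sin δ + cos φ cos δ sin H₀ = 1.2975×0.72417×-0.24897 + 0.68962×0.96851×0.96288 = -0.233935 + 0.643111 = 0.409176.
Q̄ = (S₀/π) × [bracket] = (589/π) × 0.409176 = 76.714 W/m².
— Configuration B (φ=+22.7°):
cos H₀ = −tan(+22.7°) tan(-14.417°) = 0.1075, H₀ = 1.4631 rad.
Bracket: H₀ sin φ sin δ + cos φ cos δ sin H₀ = 1.4631×0.38591×-0.24897 + 0.92254×0.96851×0.99420 = -0.140575 + 0.888307 = 0.747732.
Q̄ = (S₀/π) × [bracket] = (589/π) × 0.747732 = 140.19 W/m².
Ratio Q̄_A / Q̄_B = 76.714 / 140.19 = 0.5472.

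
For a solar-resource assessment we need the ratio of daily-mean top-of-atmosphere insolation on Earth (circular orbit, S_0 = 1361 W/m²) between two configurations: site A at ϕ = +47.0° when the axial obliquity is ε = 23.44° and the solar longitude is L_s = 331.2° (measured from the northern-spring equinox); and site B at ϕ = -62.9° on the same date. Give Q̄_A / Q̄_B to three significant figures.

Q̄_A / Q̄_B ≈ 0.620

— Configuration A (ϕ=+47.0°):
Solar declination: sin δ = sin ε · sin L_s = sin 23.44° × sin 331.2° = -0.19164, so δ = -11.048°.
cos h₀ = −tan(+47.0°) tan(-11.048°) = 0.2094, h₀ = 1.3599 rad.
Bracket: h₀ sin ϕ sin δ + cos ϕ cos δ sin h₀ = 1.3599×0.73135×-0.19164 + 0.68200×0.98147×0.97783 = -0.190598 + 0.654523 = 0.463925.
Q̄ = (S_0/π) × [bracket] = (1361/π) × 0.463925 = 200.98 W/m².
— Configuration B (ϕ=-62.9°):
cos h₀ = −tan(-62.9°) tan(-11.048°) = -0.3816, h₀ = 1.9623 rad.
Bracket: h₀ sin ϕ sin δ + cos ϕ cos δ sin h₀ = 1.9623×-0.89021×-0.19164 + 0.45554×0.98147×0.92434 = 0.334768 + 0.413271 = 0.748039.
Q̄ = (S_0/π) × [bracket] = (1361/π) × 0.748039 = 324.07 W/m².
Ratio Q̄_A / Q̄_B = 200.98 / 324.07 = 0.6202.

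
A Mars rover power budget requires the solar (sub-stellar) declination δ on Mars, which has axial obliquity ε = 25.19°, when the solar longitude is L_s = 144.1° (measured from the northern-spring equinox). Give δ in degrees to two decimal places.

δ = +14.45°

sin δ = sin ε · sin L_s = sin 25.19° × sin 144.1° = 0.249573.
δ = arcsin(0.249573) = +14.45°.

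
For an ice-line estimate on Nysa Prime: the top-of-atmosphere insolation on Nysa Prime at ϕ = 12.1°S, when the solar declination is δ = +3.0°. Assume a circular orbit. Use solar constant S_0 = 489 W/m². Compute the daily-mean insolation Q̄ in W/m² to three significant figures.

Q̄ ≈ 149 W/m²

cos h₀ = −tan(-12.1°) tan(+3.000°) = 0.0112, h₀ = 1.5596 rad.
Bracket: h₀ sin ϕ sin δ + cos ϕ cos δ sin h₀ = 1.5596×-0.20962×0.05234 + 0.97778×0.99863×0.99994 = -0.017111 + 0.976382 = 0.959271.
Q̄ = (S_0/π) × [bracket] = (489/π) × 0.959271 = 149.3 W/m².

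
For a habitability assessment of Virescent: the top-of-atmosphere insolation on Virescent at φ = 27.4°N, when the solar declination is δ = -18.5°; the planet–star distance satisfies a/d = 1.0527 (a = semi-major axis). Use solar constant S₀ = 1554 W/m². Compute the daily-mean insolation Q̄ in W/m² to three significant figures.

Q̄ ≈ 343 W/m²

cos H₀ = −tan(+27.4°) tan(-18.500°) = 0.1734, H₀ = 1.3965 rad.
Bracket: H₀ sin φ sin δ + cos φ cos δ sin H₀ = 1.3965×0.46020×-0.31730 + 0.88782×0.94832×0.98484 = -0.203919 + 0.829174 = 0.625255.
Inverse-square distance factor (a/d)² = 1.0527² = 1.108177.
Q̄ = (S₀/π) × 1.108177 × [bracket] = (1554/π) × 1.108177 × 0.625255 = 342.7 W/m².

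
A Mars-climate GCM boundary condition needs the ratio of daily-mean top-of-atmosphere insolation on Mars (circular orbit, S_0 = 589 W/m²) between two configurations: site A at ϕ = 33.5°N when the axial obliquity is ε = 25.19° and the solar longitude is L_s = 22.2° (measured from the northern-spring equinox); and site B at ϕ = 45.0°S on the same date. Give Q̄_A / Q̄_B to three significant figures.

— Configuration A (ϕ=+33.5°):
Solar declination: sin δ = sin ε · sin L_s = sin 25.19° × sin 22.2° = 0.16082, so δ = +9.254°.
cos h₀ = −tan(+33.5°) tan(+9.254°) = -0.1078, h₀ = 1.6789 rad.
Bracket: h₀ sin ϕ sin δ + cos ϕ cos δ sin h₀ = 1.6789×0.55194×0.16082 + 0.83389×0.98698×0.99417 = 0.149024 + 0.818234 = 0.967258.
Q̄ = (S_0/π) × [bracket] = (589/π) × 0.967258 = 181.35 W/m².
— Configuration B (ϕ=-45.0°):
cos h₀ = −tan(-45.0°) tan(+9.254°) = 0.1629, h₀ = 1.4071 rad.
Bracket: h₀ sin ϕ sin δ + cos ϕ cos δ sin h₀ = 1.4071×-0.70711×0.16082 + 0.70711×0.98698×0.98664 = -0.160012 + 0.688579 = 0.528567.
Q̄ = (S_0/π) × [bracket] = (589/π) × 0.528567 = 99.098 W/m².
Ratio Q̄_A / Q̄_B = 181.35 / 99.098 = 1.830.

Q̄_A / Q̄_B ≈ 1.83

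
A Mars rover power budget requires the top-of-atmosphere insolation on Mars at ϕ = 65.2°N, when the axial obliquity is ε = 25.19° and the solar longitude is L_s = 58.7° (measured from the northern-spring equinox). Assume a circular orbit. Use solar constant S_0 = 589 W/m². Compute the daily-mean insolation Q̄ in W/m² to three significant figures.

Q̄ ≈ 199 W/m²

Solar declination: sin δ = sin ε · sin L_s = sin 25.19° × sin 58.7° = 0.36368, so δ = +21.326°.
cos h₀ = −tan(+65.2°) tan(+21.326°) = -0.8449, h₀ = 2.5772 rad.
Bracket: h₀ sin ϕ sin δ + cos ϕ cos δ sin h₀ = 2.5772×0.90778×0.36368 + 0.41945×0.93153×0.53489 = 0.850840 + 0.208998 = 1.059838.
Q̄ = (S_0/π) × [bracket] = (589/π) × 1.059838 = 198.7 W/m².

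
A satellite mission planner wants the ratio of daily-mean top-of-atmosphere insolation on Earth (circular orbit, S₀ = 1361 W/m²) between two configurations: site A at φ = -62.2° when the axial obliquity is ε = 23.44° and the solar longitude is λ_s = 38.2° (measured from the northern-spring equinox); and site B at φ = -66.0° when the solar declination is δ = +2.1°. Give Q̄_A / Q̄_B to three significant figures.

— Configuration A (φ=-62.2°):
Solar declination: sin δ = sin ε · sin λ_s = sin 23.44° × sin 38.2° = 0.24600, so δ = +14.241°.
cos H₀ = −tan(-62.2°) tan(+14.241°) = 0.4814, H₀ = 1.0686 rad.
Bracket: H₀ sin φ sin δ + cos φ cos δ sin H₀ = 1.0686×-0.88458×0.24600 + 0.46639×0.96927×0.87652 = -0.232534 + 0.396238 = 0.163704.
Q̄ = (S₀/π) × [bracket] = (1361/π) × 0.163704 = 70.920 W/m².
— Configuration B (φ=-66.0°):
cos H₀ = −tan(-66.0°) tan(+2.100°) = 0.0824, H₀ = 1.4883 rad.
Bracket: H₀ sin φ sin δ + cos φ cos δ sin H₀ = 1.4883×-0.91355×0.03664 + 0.40674×0.99933×0.99660 = -0.049817 + 0.405085 = 0.355268.
Q̄ = (S₀/π) × [bracket] = (1361/π) × 0.355268 = 153.91 W/m².
Ratio Q̄_A / Q̄_B = 70.920 / 153.91 = 0.4608.

Q̄_A / Q̄_B ≈ 0.461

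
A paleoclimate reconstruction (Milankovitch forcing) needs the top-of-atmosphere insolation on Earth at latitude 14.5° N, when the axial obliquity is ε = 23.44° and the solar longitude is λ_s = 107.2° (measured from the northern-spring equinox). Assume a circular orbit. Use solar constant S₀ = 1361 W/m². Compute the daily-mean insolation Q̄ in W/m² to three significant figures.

Q̄ ≈ 455 W/m²

Solar declination: sin δ = sin ε · sin λ_s = sin 23.44° × sin 107.2° = 0.38000, so δ = +22.334°.
cos H₀ = −tan(+14.5°) tan(+22.334°) = -0.1062, H₀ = 1.6772 rad.
Bracket: H₀ sin φ sin δ + cos φ cos δ sin H₀ = 1.6772×0.25038×0.38000 + 0.96815×0.92499×0.99434 = 0.159576 + 0.890460 = 1.050036.
Q̄ = (S₀/π) × [bracket] = (1361/π) × 1.050036 = 454.9 W/m².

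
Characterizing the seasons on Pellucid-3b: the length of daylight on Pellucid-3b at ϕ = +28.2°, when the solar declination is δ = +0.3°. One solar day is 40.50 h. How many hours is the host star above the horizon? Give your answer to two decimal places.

20.29 h

cos h₀ = −tan ϕ · tan δ = −tan(+28.2°) × tan(+0.300°) = -0.0028, so h₀ = 1.5736 rad = 90.16°.
Daylight = 2h₀/(2π) × 40.50 h = (1.5736/π) × 40.50 = 20.29 h.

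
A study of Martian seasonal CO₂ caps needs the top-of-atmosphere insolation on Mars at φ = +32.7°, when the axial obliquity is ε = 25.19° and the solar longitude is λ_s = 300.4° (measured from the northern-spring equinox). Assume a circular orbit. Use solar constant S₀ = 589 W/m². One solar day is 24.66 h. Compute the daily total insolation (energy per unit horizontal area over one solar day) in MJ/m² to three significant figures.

8.26 MJ/m²

Solar declination: sin δ = sin ε · sin λ_s = sin 25.19° × sin 300.4° = -0.36710, so δ = -21.537°.
cos H₀ = −tan(+32.7°) tan(-21.537°) = 0.2534, H₀ = 1.3146 rad.
Bracket: H₀ sin φ sin δ + cos φ cos δ sin H₀ = 1.3146×0.54024×-0.36710 + 0.84151×0.93018×0.96737 = -0.260714 + 0.757214 = 0.496500.
Q̄ = (S₀/π) × [bracket] = (589/π) × 0.496500 = 93.086 W/m².
Daily total = Q̄ × 24.66 h × 3600 s/h = 93.086 × 24.66 × 3600 / 10⁶ = 8.264 MJ/m².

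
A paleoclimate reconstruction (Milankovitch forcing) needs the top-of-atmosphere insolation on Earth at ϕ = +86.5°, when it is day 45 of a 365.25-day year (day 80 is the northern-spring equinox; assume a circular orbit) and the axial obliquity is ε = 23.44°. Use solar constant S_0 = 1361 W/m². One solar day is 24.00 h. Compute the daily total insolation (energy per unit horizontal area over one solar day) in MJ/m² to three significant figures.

Solar longitude: L_s = 360° × (45 − 80)/365.25 = -34.497°, i.e. -34.497° + 360° = 325.503°.
sin δ = sin 23.44° × sin 325.503° = -0.22529, so δ = -13.020°.
cos h₀ = −tan(+86.5°) tan(-13.020°) = 3.7807 ≥ 1 ⇒ polar night, h₀ = 0 and Q̄ = 0.
Daily total = Q̄ × 24.00 h × 3600 s/h = 0.00 MJ/m².

0.00 MJ/m²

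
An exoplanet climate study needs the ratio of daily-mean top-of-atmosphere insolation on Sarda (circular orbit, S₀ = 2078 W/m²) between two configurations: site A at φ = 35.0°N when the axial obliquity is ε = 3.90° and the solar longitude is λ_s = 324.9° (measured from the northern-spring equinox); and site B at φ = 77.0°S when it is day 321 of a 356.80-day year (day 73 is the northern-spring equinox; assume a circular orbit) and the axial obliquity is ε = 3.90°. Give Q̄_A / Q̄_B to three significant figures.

— Configuration A (φ=+35.0°):
Solar declination: sin δ = sin ε · sin λ_s = sin 3.90° × sin 324.9° = -0.03911, so δ = -2.241°.
cos H₀ = −tan(+35.0°) tan(-2.241°) = 0.0274, H₀ = 1.5434 rad.
Bracket: H₀ sin φ sin δ + cos φ cos δ sin H₀ = 1.5434×0.57358×-0.03911 + 0.81915×0.99923×0.99962 = -0.034623 + 0.818208 = 0.783585.
Q̄ = (S₀/π) × [bracket] = (2078/π) × 0.783585 = 518.30 W/m².
— Configuration B (φ=-77.0°):
Solar longitude: λ_s = 360° × (321 − 73)/356.80 = 250.224°.
sin δ = sin 3.90° × sin 250.224° = -0.06400, so δ = -3.670°.
cos H₀ = −tan(-77.0°) tan(-3.670°) = -0.2778, H₀ = 1.8523 rad.
Bracket: H₀ sin φ sin δ + cos φ cos δ sin H₀ = 1.8523×-0.97437×-0.06400 + 0.22495×0.99795×0.96064 = 0.115509 + 0.215653 = 0.331162.
Q̄ = (S₀/π) × [bracket] = (2078/π) × 0.331162 = 219.05 W/m².
Ratio Q̄_A / Q̄_B = 518.30 / 219.05 = 2.366.

Q̄_A / Q̄_B ≈ 2.37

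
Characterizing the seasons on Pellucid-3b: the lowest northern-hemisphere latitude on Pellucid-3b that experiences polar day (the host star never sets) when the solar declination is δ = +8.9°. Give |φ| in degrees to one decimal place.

|φ| = 81.1°

Polar day requires cos H₀ = −tan φ tan δ ≤ −1, i.e. tan φ tan δ ≥ 1.
The boundary is |tan φ| · |tan δ| = 1, so |φ| = 90° − |δ| = 90° − 8.9° = 81.1° in the northern hemisphere.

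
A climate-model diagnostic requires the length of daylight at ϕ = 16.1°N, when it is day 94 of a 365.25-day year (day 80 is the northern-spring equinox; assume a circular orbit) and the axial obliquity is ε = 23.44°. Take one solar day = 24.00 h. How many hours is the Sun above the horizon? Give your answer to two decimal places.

Solar longitude: L_s = 360° × (94 − 80)/365.25 = 13.799°.
sin δ = sin 23.44° × sin 13.799° = 0.09488, so δ = +5.444°.
cos h₀ = −tan ϕ · tan δ = −tan(+16.1°) × tan(+5.444°) = -0.0275, so h₀ = 1.5983 rad = 91.58°.
Daylight = 2h₀/(2π) × 24.00 h = (1.5983/π) × 24.00 = 12.21 h.

12.21 h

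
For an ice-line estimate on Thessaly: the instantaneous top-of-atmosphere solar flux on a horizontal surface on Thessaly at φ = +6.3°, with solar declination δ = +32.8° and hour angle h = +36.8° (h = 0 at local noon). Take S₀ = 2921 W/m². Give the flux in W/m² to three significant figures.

2.13e+03 W/m²

cos θ_z = sin φ sin δ + cos φ cos δ cos h = 0.059444 + 0.669003 = 0.728447.
Flux = S₀ · cos θ_z = 2921 × 0.728447 = 2128 W/m².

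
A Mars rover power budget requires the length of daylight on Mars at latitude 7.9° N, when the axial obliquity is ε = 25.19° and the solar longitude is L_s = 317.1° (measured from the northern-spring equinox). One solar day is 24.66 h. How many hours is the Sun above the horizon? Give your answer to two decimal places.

Solar declination: sin δ = sin ε · sin L_s = sin 25.19° × sin 317.1° = -0.28973, so δ = -16.842°.
cos h₀ = −tan ϕ · tan δ = −tan(+7.9°) × tan(-16.842°) = 0.0420, so h₀ = 1.5288 rad = 87.59°.
Daylight = 2h₀/(2π) × 24.66 h = (1.5288/π) × 24.66 = 12.00 h.

12.00 h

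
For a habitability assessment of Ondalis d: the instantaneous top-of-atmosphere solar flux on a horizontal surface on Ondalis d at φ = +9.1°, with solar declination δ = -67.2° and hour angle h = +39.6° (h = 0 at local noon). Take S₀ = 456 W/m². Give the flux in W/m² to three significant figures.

68.0 W/m²

cos θ_z = sin φ sin δ + cos φ cos δ cos h = -0.145800 + 0.294828 = 0.149028.
Flux = S₀ · cos θ_z = 456 × 0.149028 = 67.96 W/m².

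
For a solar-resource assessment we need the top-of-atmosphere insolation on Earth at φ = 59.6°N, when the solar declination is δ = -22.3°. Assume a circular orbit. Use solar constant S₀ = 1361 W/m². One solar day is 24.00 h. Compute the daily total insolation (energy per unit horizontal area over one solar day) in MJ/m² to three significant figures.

cos H₀ = −tan(+59.6°) tan(-22.300°) = 0.6990, H₀ = 0.7967 rad.
Bracket: H₀ sin φ sin δ + cos φ cos δ sin H₀ = 0.7967×0.86251×-0.37946 + 0.50603×0.92521×0.71507 = -0.260750 + 0.334784 = 0.074034.
Q̄ = (S₀/π) × [bracket] = (1361/π) × 0.074034 = 32.073 W/m².
Daily total = Q̄ × 24.00 h × 3600 s/h = 32.073 × 24.00 × 3600 / 10⁶ = 2.771 MJ/m².

2.77 MJ/m²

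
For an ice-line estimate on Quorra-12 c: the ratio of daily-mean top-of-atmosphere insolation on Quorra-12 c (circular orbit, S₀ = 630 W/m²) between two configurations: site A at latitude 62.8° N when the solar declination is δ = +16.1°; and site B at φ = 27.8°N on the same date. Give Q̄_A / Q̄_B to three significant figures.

— Configuration A (φ=+62.8°):
cos H₀ = −tan(+62.8°) tan(+16.100°) = -0.5616, H₀ = 2.1671 rad.
Bracket: H₀ sin φ sin δ + cos φ cos δ sin H₀ = 2.1671×0.88942×0.27731 + 0.45710×0.96078×0.82739 = 0.534505 + 0.363367 = 0.897872.
Q̄ = (S₀/π) × [bracket] = (630/π) × 0.897872 = 180.05 W/m².
— Configuration B (φ=+27.8°):
cos H₀ = −tan(+27.8°) tan(+16.100°) = -0.1522, H₀ = 1.7236 rad.
Bracket: H₀ sin φ sin δ + cos φ cos δ sin H₀ = 1.7236×0.46639×0.27731 + 0.88458×0.96078×0.98835 = 0.222921 + 0.839986 = 1.062907.
Q̄ = (S₀/π) × [bracket] = (630/π) × 1.062907 = 213.15 W/m².
Ratio Q̄_A / Q̄_B = 180.05 / 213.15 = 0.8447.

Q̄_A / Q̄_B ≈ 0.845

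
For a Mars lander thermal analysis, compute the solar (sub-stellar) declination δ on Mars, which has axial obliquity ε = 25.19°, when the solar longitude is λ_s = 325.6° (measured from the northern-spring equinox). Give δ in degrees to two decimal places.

δ = -13.91°

sin δ = sin ε · sin λ_s = sin 25.19° × sin 325.6° = -0.240462.
δ = arcsin(-0.240462) = -13.91°.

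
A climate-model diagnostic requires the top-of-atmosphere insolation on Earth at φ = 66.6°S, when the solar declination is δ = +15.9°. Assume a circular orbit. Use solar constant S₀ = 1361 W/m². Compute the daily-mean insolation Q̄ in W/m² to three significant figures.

Q̄ ≈ 31.7 W/m²

cos H₀ = −tan(-66.6°) tan(+15.900°) = 0.6583, H₀ = 0.8523 rad.
Bracket: H₀ sin φ sin δ + cos φ cos δ sin H₀ = 0.8523×-0.91775×0.27396 + 0.39715×0.96174×0.75278 = -0.214291 + 0.287528 = 0.073237.
Q̄ = (S₀/π) × [bracket] = (1361/π) × 0.073237 = 31.73 W/m².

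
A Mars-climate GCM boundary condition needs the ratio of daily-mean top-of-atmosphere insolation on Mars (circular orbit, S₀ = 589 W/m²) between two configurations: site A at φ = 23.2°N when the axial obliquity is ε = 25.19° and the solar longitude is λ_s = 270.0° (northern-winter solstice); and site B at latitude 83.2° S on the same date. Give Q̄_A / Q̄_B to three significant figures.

— Configuration A (φ=+23.2°):
Solar declination: sin δ = sin ε · sin λ_s = sin 25.19° × sin 270.0° = -0.42562, so δ = -25.190°.
cos H₀ = −tan(+23.2°) tan(-25.190°) = 0.2016, H₀ = 1.3678 rad.
Bracket: H₀ sin φ sin δ + cos φ cos δ sin H₀ = 1.3678×0.39394×-0.42562 + 0.91914×0.90490×0.97947 = -0.229337 + 0.814654 = 0.585317.
Q̄ = (S₀/π) × [bracket] = (589/π) × 0.585317 = 109.74 W/m².
— Configuration B (φ=-83.2°):
cos H₀ = −tan(-83.2°) tan(-25.190°) = -3.9445 ≤ −1 ⇒ polar day, H₀ = π.
Bracket: H₀ sin φ sin δ + cos φ cos δ sin H₀ = 3.1416×-0.99297×-0.42562 + 0.11840×0.90490×0.00000 = 1.327728 + 0.000000 = 1.327728.
Q̄ = (S₀/π) × [bracket] = (589/π) × 1.327728 = 248.93 W/m².
Ratio Q̄_A / Q̄_B = 109.74 / 248.93 = 0.4408.

Q̄_A / Q̄_B ≈ 0.441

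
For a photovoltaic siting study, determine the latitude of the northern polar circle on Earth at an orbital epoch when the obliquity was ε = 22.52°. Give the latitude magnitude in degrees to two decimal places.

The polar circle is the lowest latitude that experiences at least one full rotation of continuous daylight at the northern-summer solstice; it lies at |φ| = 90° − ε = 90° − 22.52° = 67.48°.

67.48°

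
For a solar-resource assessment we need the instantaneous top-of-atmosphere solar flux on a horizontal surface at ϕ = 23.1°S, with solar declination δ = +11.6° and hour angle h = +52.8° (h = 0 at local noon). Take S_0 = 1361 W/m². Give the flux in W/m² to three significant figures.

634 W/m²

cos θ_z = sin ϕ sin δ + cos ϕ cos δ cos h = -0.078890 + 0.544765 = 0.465875.
Flux = S_0 · cos θ_z = 1361 × 0.465875 = 634.1 W/m².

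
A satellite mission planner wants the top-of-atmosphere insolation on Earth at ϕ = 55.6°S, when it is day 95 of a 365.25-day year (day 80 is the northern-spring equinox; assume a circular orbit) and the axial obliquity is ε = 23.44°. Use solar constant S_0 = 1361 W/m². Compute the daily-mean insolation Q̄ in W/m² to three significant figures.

Q̄ ≈ 189 W/m²

Solar longitude: L_s = 360° × (95 − 80)/365.25 = 14.784°.
sin δ = sin 23.44° × sin 14.784° = 0.10151, so δ = +5.826°.
cos h₀ = −tan(-55.6°) tan(+5.826°) = 0.1490, h₀ = 1.4212 rad.
Bracket: h₀ sin ϕ sin δ + cos ϕ cos δ sin h₀ = 1.4212×-0.82511×0.10151 + 0.56497×0.99483×0.98883 = -0.119035 + 0.555771 = 0.436736.
Q̄ = (S_0/π) × [bracket] = (1361/π) × 0.436736 = 189.2 W/m².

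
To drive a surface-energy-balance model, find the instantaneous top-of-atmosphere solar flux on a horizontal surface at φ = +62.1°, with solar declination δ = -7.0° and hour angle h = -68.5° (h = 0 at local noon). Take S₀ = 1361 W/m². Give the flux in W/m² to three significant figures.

cos θ_z = sin φ sin δ + cos φ cos δ cos h = -0.107704 + 0.170219 = 0.062515.
Flux = S₀ · cos θ_z = 1361 × 0.062515 = 85.08 W/m².

85.1 W/m²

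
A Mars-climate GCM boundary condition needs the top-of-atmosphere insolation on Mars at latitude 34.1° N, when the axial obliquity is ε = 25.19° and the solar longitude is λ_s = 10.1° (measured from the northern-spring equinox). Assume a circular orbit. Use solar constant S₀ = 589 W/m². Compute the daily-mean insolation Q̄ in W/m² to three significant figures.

Solar declination: sin δ = sin ε · sin λ_s = sin 25.19° × sin 10.1° = 0.07464, so δ = +4.281°.
cos H₀ = −tan(+34.1°) tan(+4.281°) = -0.0507, H₀ = 1.6215 rad.
Bracket: H₀ sin φ sin δ + cos φ cos δ sin H₀ = 1.6215×0.56064×0.07464 + 0.82806×0.99721×0.99872 = 0.067854 + 0.824693 = 0.892547.
Q̄ = (S₀/π) × [bracket] = (589/π) × 0.892547 = 167.3 W/m².

Q̄ ≈ 167 W/m²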